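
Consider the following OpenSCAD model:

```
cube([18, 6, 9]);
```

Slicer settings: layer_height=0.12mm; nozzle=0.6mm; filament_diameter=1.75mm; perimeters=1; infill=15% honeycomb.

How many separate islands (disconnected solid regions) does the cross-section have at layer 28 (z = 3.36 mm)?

At z = 3.36 mm: the cube is present — its section is the full 18×6 rectangle. Overall, the cross-section is a single solid region. Island count = 1.

1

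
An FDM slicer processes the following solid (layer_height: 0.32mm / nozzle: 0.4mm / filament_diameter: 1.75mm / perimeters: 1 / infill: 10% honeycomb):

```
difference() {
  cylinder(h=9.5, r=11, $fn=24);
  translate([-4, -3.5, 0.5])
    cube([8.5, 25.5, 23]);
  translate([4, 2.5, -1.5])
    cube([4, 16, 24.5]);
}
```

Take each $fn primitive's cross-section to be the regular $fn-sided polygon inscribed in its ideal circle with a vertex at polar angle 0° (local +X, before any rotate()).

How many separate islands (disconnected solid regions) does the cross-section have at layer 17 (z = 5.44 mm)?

1

At z = 5.44 mm: the r=11 cylinder gives a regular 24-gon of circumradius 11 (constant along its height); the cube at (-4, -3.5) is present — its section is the full 8.5×25.5 rectangle; the cube at (4, 2.5) (footprint 4×16) is included at this height; Subtracting the remaining from the first: starting from the r=11 cylinder, the 8.5×25.5 cube at (-4, -3.5) partially overlaps it — only the 120.29 mm² overlap (of its 216.75 mm²) is removed, clipping the outline; the 4×16 cube at (4, 2.5) partially overlaps it — only the 22.39 mm² overlap (of its 64.00 mm²) is removed, clipping the outline — 1 connected region. Overall, the cross-section is a single solid region. Island count = 1.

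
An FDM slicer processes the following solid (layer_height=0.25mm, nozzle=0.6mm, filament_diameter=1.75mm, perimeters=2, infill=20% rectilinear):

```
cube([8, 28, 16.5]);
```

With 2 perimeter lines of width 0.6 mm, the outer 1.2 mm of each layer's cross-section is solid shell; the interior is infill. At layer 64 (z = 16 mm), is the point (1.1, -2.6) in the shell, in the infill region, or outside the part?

At z = 16 mm: the cube is present — its section is the full 8×28 rectangle. Overall, the cross-section is a single solid region. The nearest boundary edge runs (0.00, 0.00)→(8.00, 0.00); distance from the point to it = 2.60 mm. The point is not inside any of the regions above, so it lies outside the cross-section (2.60 mm from the nearest boundary).

outside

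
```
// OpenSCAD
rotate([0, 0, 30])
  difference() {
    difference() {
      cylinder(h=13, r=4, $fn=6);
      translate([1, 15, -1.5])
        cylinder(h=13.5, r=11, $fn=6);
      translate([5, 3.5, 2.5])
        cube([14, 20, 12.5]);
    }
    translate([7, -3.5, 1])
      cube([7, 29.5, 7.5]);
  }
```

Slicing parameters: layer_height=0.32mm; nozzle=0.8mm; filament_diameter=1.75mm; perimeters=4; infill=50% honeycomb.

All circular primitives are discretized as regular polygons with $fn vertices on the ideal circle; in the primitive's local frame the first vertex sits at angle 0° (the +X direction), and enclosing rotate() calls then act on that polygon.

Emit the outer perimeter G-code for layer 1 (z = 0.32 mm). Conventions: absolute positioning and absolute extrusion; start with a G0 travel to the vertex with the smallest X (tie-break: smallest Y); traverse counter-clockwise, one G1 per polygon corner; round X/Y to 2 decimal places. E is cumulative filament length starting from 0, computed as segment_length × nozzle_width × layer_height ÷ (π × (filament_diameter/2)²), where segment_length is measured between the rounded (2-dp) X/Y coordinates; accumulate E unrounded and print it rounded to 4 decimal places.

At z = 0.32 mm: the cylinder: section is a regular 6-gon, circumradius r=4; the r=11 cylinder at (1, 15) gives a regular 6-gon of circumradius 11 (constant along its height); the cube at (5, 3.5) is not intersected at this z (z outside [2.5, 15]); Subtracting the remaining from the first: starting from the r=4 cylinder, the r=11 cylinder at (1, 15) misses the remaining region (no effect) — 1 connected region; the cube at (7, -3.5) does not reach this height (z outside [1, 8.5]); Taking the first minus the rest: none of the subtracted shapes is present at this height, so that combined region is unchanged — 1 connected region; (whole slice rotated 30° about Z — lengths, areas and connectivity unchanged). The outline is a single polygon with 6 vertices. Extrusion per mm of travel: 0.8 × 0.32 / (π × 0.875²) = 0.106432. Accumulating E over each segment gives final E = 2.5529.

G0 X-3.46 Y-2.00 Z0.32
G1 X0.00 Y-4.00 E0.4254
G1 X3.46 Y-2.00 E0.8507
G1 X3.46 Y2.00 E1.2764
G1 X0.00 Y4.00 E1.7018
G1 X-3.46 Y2.00 E2.1271
G1 X-3.46 Y-2.00 E2.5529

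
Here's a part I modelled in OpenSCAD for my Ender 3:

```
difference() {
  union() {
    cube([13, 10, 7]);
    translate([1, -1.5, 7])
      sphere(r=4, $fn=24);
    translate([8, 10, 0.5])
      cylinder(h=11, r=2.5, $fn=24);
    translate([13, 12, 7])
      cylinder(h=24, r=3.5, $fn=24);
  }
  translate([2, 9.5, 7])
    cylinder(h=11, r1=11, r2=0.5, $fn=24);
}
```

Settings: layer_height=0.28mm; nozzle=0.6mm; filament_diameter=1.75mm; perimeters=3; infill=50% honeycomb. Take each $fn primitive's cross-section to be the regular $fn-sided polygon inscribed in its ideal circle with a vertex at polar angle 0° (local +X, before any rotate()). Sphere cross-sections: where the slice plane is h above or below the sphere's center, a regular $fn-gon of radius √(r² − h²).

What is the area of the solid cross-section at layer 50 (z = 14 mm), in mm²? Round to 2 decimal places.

38.05 mm²

At z = 14 mm: the cube is not intersected at this z (z outside [0, 7]); the sphere at (1, -1.5) is absent (|z−center|=7.000 > r=4); the cylinder at (8, 10) does not reach this height (z outside [0.5, 11.5]); the r=3.5 cylinder at (13, 12) gives a regular 24-gon of circumradius 3.5 (constant along its height) (area = (24/2)·3.500²·sin(360°/24) = 38.05 mm²); Taking the union: only the r=3.5 cylinder at (13, 12) is present, so the union is just that shape — area = 38.05 mm²; the cone at (2, 9.5): at t=0.636 of its height the radius interpolates to r₁+(r₂−r₁)t = 4.318, giving a regular 24-gon of that circumradius (area = (24/2)·4.318²·sin(360°/24) = 57.91 mm²); Taking the first minus the rest: starting from that combined region (38.05 mm²), the cone at (2, 9.5) misses the remaining region (no effect) — area = 38.05 mm². Overall, the cross-section is a single solid region. Net area = 38.05 mm².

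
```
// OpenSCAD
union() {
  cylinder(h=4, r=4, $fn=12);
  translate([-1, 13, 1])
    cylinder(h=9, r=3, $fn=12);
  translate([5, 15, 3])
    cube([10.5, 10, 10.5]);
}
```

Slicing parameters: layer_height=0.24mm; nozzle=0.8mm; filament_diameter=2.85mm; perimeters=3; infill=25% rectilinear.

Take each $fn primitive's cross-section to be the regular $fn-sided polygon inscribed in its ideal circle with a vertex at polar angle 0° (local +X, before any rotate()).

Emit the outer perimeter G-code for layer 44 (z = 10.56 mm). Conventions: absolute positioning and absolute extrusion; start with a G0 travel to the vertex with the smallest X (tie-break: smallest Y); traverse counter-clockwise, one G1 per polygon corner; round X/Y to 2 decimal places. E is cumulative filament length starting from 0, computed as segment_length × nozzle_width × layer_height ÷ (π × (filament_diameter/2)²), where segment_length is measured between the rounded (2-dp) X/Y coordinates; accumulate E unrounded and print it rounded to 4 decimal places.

G0 X5.00 Y15.00 Z10.56
G1 X15.50 Y15.00 E0.3160
G1 X15.50 Y25.00 E0.6170
G1 X5.00 Y25.00 E0.9330
G1 X5.00 Y15.00 E1.2340

At z = 10.56 mm: the cylinder is absent (z outside [0, 4]); the cylinder at (-1, 13) does not reach this height (z outside [1, 10]); the 10.5×10 cube at (5, 15) contributes its full rectangle; Combining (union): only the 10.5×10 cube at (5, 15) is present, so the union is just that shape — 1 connected region. The outline is a single polygon with 4 vertices. Extrusion per mm of travel: 0.8 × 0.24 / (π × 1.425²) = 0.030097. Accumulating E over each segment gives final E = 1.2340.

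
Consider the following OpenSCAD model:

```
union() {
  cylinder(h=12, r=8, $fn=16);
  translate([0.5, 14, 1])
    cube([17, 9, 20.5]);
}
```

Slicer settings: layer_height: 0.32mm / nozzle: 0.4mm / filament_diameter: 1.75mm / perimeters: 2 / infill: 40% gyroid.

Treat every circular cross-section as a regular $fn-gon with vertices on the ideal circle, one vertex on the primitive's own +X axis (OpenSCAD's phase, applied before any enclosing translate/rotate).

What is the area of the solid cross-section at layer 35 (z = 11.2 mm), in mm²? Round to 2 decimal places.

348.93 mm²

At z = 11.2 mm: the r=8 cylinder contributes a regular 16-gon of circumradius 8 (area = (16/2)·8.000²·sin(360°/16) = 195.93 mm²); the cube at (0.5, 14) (footprint 17×9) is included at this height (area 153.00 mm²); Combining (union): the 2 present regions are separate (no shared area or edge), so areas and boundary lengths simply add and each stays a separate island — area = 348.93 mm². Overall, the cross-section has 2 separate islands. Net area = 348.93 mm².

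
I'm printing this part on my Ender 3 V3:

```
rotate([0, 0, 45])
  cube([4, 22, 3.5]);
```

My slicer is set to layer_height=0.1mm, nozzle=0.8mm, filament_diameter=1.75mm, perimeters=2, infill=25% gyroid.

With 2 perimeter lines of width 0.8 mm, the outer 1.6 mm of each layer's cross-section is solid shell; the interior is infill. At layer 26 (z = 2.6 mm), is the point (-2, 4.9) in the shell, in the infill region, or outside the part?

At z = 2.6 mm: the cube (footprint 4×22) is included at this height; (whole slice rotated 45° about Z — lengths, areas and connectivity unchanged). Overall, the cross-section is a single solid region. Undo the 45° rotation: the query point maps to (2.051, 4.879) in the un-rotated model frame. The nearest boundary edge runs (4.00, 0.00)→(4.00, 22.00); distance from the point to it = 1.95 mm. The point is inside the cross-section and 1.95 mm from the nearest boundary — more than the 1.6 mm shell width (2 × 0.8), so it's in the infill interior.

infill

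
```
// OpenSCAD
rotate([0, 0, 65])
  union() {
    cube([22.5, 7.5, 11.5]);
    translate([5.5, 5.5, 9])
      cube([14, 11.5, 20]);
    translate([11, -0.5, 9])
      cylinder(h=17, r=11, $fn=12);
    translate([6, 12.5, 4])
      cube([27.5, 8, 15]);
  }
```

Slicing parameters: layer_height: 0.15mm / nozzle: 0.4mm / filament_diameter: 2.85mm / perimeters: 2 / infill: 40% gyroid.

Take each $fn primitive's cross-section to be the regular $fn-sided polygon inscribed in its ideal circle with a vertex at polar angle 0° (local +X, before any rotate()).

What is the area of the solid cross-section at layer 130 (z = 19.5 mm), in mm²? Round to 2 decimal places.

At z = 19.5 mm: the cube is not intersected at this z (z outside [0, 11.5]); the cube at (5.5, 5.5) is present — its section is the full 14×11.5 rectangle (area 161.00 mm²); the r=11 cylinder at (11, -0.5) contributes a regular 12-gon of circumradius 11 (area = (12/2)·11.000²·sin(360°/12) = 363.00 mm²); the cube at (6, 12.5) is absent (z outside [4, 19]); Merging all regions: the regions partially overlap — summed areas 524.00 mm² minus the doubly-counted overlap 52.97 mm² gives 471.03 mm² — area = 471.03 mm²; (rotated 65° about Z; rotation is an isometry so areas/perimeters/island counts are preserved). Overall, the cross-section is a single solid region. Net area = 471.03 mm².

471.03 mm²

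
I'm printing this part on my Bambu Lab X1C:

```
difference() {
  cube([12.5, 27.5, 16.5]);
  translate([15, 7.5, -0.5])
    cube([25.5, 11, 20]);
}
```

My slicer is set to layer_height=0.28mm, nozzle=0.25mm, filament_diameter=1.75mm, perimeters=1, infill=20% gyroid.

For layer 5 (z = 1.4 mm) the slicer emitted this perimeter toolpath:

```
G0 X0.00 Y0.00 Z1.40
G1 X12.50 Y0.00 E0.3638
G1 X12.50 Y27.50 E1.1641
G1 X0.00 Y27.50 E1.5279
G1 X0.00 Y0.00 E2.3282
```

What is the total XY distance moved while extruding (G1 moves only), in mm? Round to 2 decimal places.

Sum the Euclidean lengths of each G1 segment: total = 80.00 mm.

80.00 mm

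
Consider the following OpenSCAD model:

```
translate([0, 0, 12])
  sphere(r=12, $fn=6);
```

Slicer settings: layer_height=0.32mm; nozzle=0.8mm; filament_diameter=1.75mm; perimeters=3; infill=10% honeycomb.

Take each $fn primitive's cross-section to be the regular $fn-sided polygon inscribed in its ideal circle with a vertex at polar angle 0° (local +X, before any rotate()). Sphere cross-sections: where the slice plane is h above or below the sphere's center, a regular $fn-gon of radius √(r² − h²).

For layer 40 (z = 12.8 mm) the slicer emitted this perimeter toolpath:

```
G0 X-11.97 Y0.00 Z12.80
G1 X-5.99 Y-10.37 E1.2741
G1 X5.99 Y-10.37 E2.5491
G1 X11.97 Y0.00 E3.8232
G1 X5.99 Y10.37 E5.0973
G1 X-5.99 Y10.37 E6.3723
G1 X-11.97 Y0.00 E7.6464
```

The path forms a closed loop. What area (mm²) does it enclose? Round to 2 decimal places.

372.49 mm²

Apply the shoelace formula to the sequence of (X, Y) vertices; enclosed area = 372.49 mm².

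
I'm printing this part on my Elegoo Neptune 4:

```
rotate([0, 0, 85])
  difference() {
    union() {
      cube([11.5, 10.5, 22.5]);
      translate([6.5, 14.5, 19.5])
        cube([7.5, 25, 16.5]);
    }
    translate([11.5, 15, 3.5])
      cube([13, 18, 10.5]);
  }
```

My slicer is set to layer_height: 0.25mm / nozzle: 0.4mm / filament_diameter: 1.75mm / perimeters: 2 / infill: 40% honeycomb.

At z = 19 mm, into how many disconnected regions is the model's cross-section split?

1

At z = 19 mm: the cube (footprint 11.5×10.5) is included at this height; the cube at (6.5, 14.5) is not intersected at this z (z outside [19.5, 36]); Merging all regions: only the 11.5×10.5 cube is present, so the union is just that shape — 1 connected region; the cube at (11.5, 15) is not intersected at this z (z outside [3.5, 14]); Taking the first minus the rest: none of the subtracted shapes is present at this height, so that combined region is unchanged — 1 connected region; (rotated 85° about Z; rotation is an isometry so areas/perimeters/island counts are preserved). The result has 1 disconnected region.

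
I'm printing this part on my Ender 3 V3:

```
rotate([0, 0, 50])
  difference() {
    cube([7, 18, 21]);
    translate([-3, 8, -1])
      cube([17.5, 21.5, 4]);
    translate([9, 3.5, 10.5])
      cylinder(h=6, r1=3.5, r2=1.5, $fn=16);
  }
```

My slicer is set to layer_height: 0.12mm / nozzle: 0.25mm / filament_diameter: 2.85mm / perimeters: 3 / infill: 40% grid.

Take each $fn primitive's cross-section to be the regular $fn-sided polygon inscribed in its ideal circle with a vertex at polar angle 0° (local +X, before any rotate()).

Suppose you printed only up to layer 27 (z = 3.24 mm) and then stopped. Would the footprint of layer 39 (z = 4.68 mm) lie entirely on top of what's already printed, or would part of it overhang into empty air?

entirely on top

Compare the two slices. At z = 3.24: the cube (footprint 7×18) is included at this height (area 126.00 mm²); the cube at (-3, 8) does not reach this height (z outside [-1, 3]); the cone at (9, 3.5) does not reach this height (z outside [10.5, 16.5]); After the difference (first − rest): none of the subtracted shapes is present at this height, so the 7×18 cube is unchanged — area = 126.00 mm²; (rotated 50° about Z; rotation is an isometry so areas/perimeters/island counts are preserved). At z = 4.68: the 7×18 cube contributes its full rectangle (area 126.00 mm²); the cube at (-3, 8) is absent (z outside [-1, 3]); the cone at (9, 3.5) does not reach this height (z outside [10.5, 16.5]); Subtracting the remaining from the first: none of the subtracted shapes is present at this height, so the 7×18 cube is unchanged — area = 126.00 mm²; (rotated 50° about Z; rotation is an isometry so areas/perimeters/island counts are preserved). Checking containment: the cross-section at z = 4.68 is a subset of the cross-section at z = 3.24.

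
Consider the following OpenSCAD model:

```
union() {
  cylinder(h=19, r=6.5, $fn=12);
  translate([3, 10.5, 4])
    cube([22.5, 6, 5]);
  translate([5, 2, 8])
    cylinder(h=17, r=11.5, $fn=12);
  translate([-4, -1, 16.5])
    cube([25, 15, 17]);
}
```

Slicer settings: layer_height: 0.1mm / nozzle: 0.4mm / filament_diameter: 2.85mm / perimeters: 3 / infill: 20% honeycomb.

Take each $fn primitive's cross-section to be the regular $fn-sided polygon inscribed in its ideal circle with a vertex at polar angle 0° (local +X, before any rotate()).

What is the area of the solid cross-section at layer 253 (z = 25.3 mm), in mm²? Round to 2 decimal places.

375.00 mm²

At z = 25.3 mm: the cylinder is not intersected at this z (z outside [0, 19]); the cube at (3, 10.5) is not intersected at this z (z outside [4, 9]); the cylinder at (5, 2) is absent (z outside [8, 25]); the cube at (-4, -1) (footprint 25×15) is included at this height (area 375.00 mm²); Merging all regions: only the 25×15 cube at (-4, -1) is present, so the union is just that shape — area = 375.00 mm². Overall, the cross-section is a single solid region. Net area = 375.00 mm².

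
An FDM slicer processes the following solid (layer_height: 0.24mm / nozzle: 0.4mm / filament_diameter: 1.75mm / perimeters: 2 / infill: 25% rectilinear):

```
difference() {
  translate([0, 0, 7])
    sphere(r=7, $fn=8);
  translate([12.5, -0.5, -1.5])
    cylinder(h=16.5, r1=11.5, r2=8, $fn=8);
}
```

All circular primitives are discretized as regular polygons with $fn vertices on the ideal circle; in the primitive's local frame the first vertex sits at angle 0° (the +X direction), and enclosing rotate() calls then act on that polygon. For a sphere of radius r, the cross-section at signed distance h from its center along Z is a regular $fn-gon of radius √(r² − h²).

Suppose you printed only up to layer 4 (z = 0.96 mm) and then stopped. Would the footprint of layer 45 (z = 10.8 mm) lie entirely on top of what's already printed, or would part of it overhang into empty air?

part overhangs

Compare the two slices. At z = 0.96: the sphere: section is a regular 8-gon, circumradius = √(r²−h²) = √(7²−6.04²) = 3.538 (area = (8/2)·3.538²·sin(360°/8) = 35.41 mm²); the cone at (12.5, -0.5) contributes a regular 8-gon of circumradius 10.978 (interpolated between r1=11.5 and r2=8 at t=0.149) (area = (8/2)·10.978²·sin(360°/8) = 340.88 mm²); Subtracting the remaining from the first: starting from the r=7 sphere (35.41 mm²), the cone at (12.5, -0.5) partially overlaps it — only the 4.85 mm² overlap (of its 340.88 mm²) is removed, clipping the outline — area = 30.56 mm². At z = 10.8: the r=7 sphere slices to a regular 8-gon of circumradius 5.879 (√(r²−h²) with h=3.8 from center) (area = (8/2)·5.879²·sin(360°/8) = 97.75 mm²); the cone at (12.5, -0.5): at t=0.745 of its height the radius interpolates to r₁+(r₂−r₁)t = 8.891, giving a regular 8-gon of that circumradius (area = (8/2)·8.891²·sin(360°/8) = 223.58 mm²); After the difference (first − rest): starting from the r=7 sphere (97.75 mm²), the cone at (12.5, -0.5) partially overlaps it — only the 6.17 mm² overlap (of its 223.58 mm²) is removed, clipping the outline — area = 91.58 mm². Checking containment: at z = 10.8 the cross-section extends beyond the z = 0.96 cross-section by about 61.02 mm².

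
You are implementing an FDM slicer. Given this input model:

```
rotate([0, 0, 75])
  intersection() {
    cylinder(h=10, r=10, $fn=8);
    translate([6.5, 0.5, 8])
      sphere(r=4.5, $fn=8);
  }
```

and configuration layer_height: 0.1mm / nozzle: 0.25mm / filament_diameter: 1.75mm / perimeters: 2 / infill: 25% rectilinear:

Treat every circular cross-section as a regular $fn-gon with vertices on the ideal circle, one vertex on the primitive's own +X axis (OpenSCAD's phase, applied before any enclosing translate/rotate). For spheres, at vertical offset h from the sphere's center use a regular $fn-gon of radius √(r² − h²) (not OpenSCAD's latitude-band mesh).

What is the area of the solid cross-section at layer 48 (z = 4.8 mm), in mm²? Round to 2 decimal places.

At z = 4.8 mm: the r=10 cylinder contributes a regular 8-gon of circumradius 10 (area = (8/2)·10.000²·sin(360°/8) = 282.84 mm²); the r=4.5 sphere at (6.5, 0.5) slices to a regular 8-gon of circumradius 3.164 (√(r²−h²) with h=3.2 from center) (area = (8/2)·3.164²·sin(360°/8) = 28.31 mm²); After intersecting: the r=4.5 sphere at (6.5, 0.5) lies inside the r=10 cylinder, so the common part is the r=4.5 sphere at (6.5, 0.5) itself — area = 28.31 mm²; (whole slice rotated 75° about Z — lengths, areas and connectivity unchanged). Overall, the cross-section is a single solid region. Net area = 28.31 mm².

28.31 mm²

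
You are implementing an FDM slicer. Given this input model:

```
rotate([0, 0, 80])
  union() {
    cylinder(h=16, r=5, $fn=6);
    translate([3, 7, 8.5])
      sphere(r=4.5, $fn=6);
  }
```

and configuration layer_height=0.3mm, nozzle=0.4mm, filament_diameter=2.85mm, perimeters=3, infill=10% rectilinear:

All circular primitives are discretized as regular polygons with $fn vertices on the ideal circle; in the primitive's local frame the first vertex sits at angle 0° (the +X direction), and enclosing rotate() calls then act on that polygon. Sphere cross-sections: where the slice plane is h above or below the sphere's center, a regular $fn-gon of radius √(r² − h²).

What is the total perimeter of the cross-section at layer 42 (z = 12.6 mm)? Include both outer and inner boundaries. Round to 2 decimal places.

41.13 mm

At z = 12.6 mm: the r=5 cylinder gives a regular 6-gon of circumradius 5 (constant along its height) (perimeter = 2·6·5.000·sin(180°/6) = 30.00 mm); the r=4.5 sphere at (3, 7) slices to a regular 6-gon of circumradius 1.855 (√(r²−h²) with h=4.1 from center) (perimeter = 2·6·1.855·sin(180°/6) = 11.13 mm); Merging all regions: the 2 present regions are separate (no shared area or edge), so areas and boundary lengths simply add and each stays a separate island — boundary = 41.13 mm; (whole slice rotated 80° about Z — lengths, areas and connectivity unchanged). Overall, the cross-section has 2 separate islands. Total boundary length (outer) = 41.13 mm.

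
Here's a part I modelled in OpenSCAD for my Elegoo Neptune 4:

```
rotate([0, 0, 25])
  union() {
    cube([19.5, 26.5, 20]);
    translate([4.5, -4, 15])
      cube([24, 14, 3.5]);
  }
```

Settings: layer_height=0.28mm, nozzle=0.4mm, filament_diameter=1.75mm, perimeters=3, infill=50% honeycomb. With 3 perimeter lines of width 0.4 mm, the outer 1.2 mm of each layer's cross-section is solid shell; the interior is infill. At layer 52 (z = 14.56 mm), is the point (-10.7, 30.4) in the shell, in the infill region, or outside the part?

At z = 14.56 mm: the cube (footprint 19.5×26.5) is included at this height; the cube at (4.5, -4) is not intersected at this z (z outside [15, 18.5]); Combining (union): only the 19.5×26.5 cube is present, so the union is just that shape — 1 connected region; (rotated 25° about Z; rotation is an isometry so areas/perimeters/island counts are preserved). Overall, the cross-section is a single solid region. Undo the 25° rotation: the query point maps to (3.150, 32.074) in the un-rotated model frame. The nearest boundary edge runs (19.50, 26.50)→(0.00, 26.50); distance from the point to it = 5.57 mm. The point is not inside any of the regions above, so it lies outside the cross-section (5.57 mm from the nearest boundary).

outside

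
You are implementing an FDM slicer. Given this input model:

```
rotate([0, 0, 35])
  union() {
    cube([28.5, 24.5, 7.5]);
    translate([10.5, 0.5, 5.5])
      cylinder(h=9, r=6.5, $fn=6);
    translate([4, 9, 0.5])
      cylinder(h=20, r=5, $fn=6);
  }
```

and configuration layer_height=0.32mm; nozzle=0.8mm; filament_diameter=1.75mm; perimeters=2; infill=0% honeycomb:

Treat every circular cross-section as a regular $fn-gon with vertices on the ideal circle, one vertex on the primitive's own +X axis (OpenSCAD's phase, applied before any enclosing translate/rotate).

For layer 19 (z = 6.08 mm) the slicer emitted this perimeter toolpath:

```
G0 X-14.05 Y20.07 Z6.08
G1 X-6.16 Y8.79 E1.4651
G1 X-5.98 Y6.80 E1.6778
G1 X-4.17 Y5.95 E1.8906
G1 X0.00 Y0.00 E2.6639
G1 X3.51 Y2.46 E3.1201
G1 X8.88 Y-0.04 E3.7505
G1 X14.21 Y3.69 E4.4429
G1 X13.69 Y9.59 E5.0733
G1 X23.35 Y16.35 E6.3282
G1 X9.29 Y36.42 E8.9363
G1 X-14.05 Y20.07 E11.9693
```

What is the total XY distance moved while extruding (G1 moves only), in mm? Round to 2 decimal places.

Sum the Euclidean lengths of each G1 segment: total = 112.46 mm.

112.46 mm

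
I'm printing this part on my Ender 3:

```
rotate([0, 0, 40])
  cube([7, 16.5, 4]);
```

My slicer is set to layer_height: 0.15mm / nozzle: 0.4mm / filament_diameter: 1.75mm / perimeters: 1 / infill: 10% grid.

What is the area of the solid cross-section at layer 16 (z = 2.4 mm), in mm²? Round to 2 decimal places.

At z = 2.4 mm: the cube (footprint 7×16.5) is included at this height (area 115.50 mm²); (rotated 40° about Z; rotation is an isometry so areas/perimeters/island counts are preserved). Overall, the cross-section is a single solid region. Net area = 115.50 mm².

115.50 mm²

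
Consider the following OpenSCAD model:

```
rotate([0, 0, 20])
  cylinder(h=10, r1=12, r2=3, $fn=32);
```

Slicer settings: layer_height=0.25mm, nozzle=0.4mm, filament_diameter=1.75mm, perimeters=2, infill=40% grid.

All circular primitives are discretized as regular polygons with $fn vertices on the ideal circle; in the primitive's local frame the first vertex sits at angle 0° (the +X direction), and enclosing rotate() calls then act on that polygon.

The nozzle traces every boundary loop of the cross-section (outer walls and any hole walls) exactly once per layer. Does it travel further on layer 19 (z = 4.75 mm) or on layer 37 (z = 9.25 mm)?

Layer 19 (z = 4.75): the cone: at t=0.475 of its height the radius interpolates to r₁+(r₂−r₁)t = 7.725, giving a regular 32-gon of that circumradius (perimeter = 2·32·7.725·sin(180°/32) = 48.46 mm); (rotated 20° about Z; rotation is an isometry so areas/perimeters/island counts are preserved). So its perimeter = 48.46 mm. Layer 37 (z = 9.25): the cone (r1=12→r2=3) has section circumradius 3.675 here — a regular 32-gon (perimeter = 2·32·3.675·sin(180°/32) = 23.05 mm); (rotated 20° about Z; rotation is an isometry so areas/perimeters/island counts are preserved). So its perimeter = 23.05 mm. Layer 19 is larger (48.46 vs 23.05 mm).

layer 19 (z = 4.75 mm)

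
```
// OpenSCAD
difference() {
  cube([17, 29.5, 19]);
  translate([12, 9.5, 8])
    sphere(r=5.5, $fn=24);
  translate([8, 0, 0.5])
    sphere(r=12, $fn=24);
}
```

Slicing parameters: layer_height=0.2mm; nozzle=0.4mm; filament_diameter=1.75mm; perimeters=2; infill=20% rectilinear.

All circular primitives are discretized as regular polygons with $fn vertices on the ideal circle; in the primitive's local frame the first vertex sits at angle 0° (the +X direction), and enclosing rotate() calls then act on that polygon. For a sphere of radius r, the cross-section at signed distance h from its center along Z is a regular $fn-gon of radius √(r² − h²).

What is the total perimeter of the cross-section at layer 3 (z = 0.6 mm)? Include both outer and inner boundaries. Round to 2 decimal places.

At z = 0.6 mm: the 17×29.5 cube contributes its full rectangle (perimeter 93.00 mm); the sphere at (12, 9.5) is absent (|z−center|=7.400 > r=5.5); the sphere at (8, 0): section is a regular 24-gon, circumradius = √(r²−h²) = √(12²−0.1²) = 12.000 (perimeter = 2·24·12.000·sin(180°/24) = 75.18 mm); After the difference (first − rest): starting from the 17×29.5 cube, the r=12 sphere at (8, 0) partially overlaps it — only the 183.79 mm² overlap (of its 447.21 mm²) is removed, clipping the outline — boundary = 78.36 mm. Overall, the cross-section is a single solid region. Total boundary length (outer) = 78.36 mm.

78.36 mm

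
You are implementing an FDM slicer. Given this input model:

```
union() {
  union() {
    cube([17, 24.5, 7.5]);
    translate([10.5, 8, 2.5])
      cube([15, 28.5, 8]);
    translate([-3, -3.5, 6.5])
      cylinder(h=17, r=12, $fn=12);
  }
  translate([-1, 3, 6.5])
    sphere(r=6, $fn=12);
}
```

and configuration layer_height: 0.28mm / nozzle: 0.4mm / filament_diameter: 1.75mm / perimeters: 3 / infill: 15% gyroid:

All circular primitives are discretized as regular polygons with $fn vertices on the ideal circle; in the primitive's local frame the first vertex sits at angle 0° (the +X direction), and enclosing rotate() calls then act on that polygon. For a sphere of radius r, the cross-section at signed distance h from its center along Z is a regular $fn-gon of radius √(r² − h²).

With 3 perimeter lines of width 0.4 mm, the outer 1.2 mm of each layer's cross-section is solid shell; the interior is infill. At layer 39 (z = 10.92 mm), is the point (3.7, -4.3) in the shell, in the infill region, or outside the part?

At z = 10.92 mm: the cube does not reach this height (z outside [0, 7.5]); the cube at (10.5, 8) does not reach this height (z outside [2.5, 10.5]); the cylinder at (-3, -3.5): section is a regular 12-gon, circumradius r=12; Taking the union: only the r=12 cylinder at (-3, -3.5) is present, so the union is just that shape — 1 connected region; the sphere at (-1, 3): section is a regular 12-gon, circumradius = √(r²−h²) = √(6²−4.42²) = 4.058; Merging all regions: the r=6 sphere at (-1, 3) lies entirely inside the result so far, so the union is just the result so far — 1 connected region. Overall, the cross-section is a single solid region. The nearest boundary edge runs (9.00, -3.50)→(7.39, -9.50); distance from the point to it = 4.91 mm. The point is inside the cross-section and 4.91 mm from the nearest boundary — more than the 1.2 mm shell width (3 × 0.4), so it's in the infill interior.

infill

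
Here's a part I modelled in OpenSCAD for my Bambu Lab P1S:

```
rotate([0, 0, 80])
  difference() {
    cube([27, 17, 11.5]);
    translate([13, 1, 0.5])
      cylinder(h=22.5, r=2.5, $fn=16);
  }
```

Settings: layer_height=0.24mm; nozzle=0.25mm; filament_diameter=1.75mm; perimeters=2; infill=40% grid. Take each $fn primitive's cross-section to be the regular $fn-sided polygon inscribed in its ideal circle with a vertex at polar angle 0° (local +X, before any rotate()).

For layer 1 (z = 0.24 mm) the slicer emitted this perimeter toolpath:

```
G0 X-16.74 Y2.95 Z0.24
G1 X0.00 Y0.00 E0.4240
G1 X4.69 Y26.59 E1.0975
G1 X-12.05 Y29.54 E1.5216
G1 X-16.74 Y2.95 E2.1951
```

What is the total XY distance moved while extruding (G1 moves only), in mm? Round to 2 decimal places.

88.00 mm

Sum the Euclidean lengths of each G1 segment: total = 88.00 mm.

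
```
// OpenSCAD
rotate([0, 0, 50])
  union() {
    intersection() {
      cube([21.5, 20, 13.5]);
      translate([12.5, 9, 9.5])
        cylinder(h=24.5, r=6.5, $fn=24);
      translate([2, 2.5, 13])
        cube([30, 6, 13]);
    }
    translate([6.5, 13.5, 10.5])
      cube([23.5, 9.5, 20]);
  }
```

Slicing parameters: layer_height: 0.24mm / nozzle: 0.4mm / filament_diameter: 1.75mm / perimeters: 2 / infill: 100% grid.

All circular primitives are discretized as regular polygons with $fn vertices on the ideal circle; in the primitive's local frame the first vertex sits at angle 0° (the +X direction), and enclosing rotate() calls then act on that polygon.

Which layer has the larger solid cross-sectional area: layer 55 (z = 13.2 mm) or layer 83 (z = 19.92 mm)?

layer 55 (z = 13.2 mm)

Layer 55 (z = 13.2): the cube is present — its section is the full 21.5×20 rectangle (area 430.00 mm²); the r=6.5 cylinder at (12.5, 9) contributes a regular 24-gon of circumradius 6.5 (area = (24/2)·6.500²·sin(360°/24) = 131.22 mm²); the cube at (2, 2.5) is present — its section is the full 30×6 rectangle (area 180.00 mm²); After intersecting: the r=6.5 cylinder at (12.5, 9) lies inside the 21.5×20 cube, so the common part is the r=6.5 cylinder at (12.5, 9) itself; the 30×6 cube at (2, 2.5) partially overlaps the running intersection; clipping to the common part keeps 59.14 mm² — area = 59.14 mm²; the cube at (6.5, 13.5) is present — its section is the full 23.5×9.5 rectangle (area 223.25 mm²); Merging all regions: the 2 present regions are separate (no shared area or edge), so areas and boundary lengths simply add and each stays a separate island — area = 282.39 mm²; (rotated 50° about Z; rotation is an isometry so areas/perimeters/island counts are preserved). So its area = 282.39 mm². Layer 83 (z = 19.92): the cube is not intersected at this z (z outside [0, 13.5]); the r=6.5 cylinder at (12.5, 9) gives a regular 24-gon of circumradius 6.5 (constant along its height) (area = (24/2)·6.500²·sin(360°/24) = 131.22 mm²); the cube at (2, 2.5) (footprint 30×6) is included at this height (area 180.00 mm²); Keeping only the common overlap: at least one operand is absent at this height, so nothing remains; the cube at (6.5, 13.5) (footprint 23.5×9.5) is included at this height (area 223.25 mm²); Combining (union): only the 23.5×9.5 cube at (6.5, 13.5) is present, so the union is just that shape — area = 223.25 mm²; (rotated 50° about Z; rotation is an isometry so areas/perimeters/island counts are preserved). So its area = 223.25 mm². Layer 55 is larger (282.39 vs 223.25 mm²).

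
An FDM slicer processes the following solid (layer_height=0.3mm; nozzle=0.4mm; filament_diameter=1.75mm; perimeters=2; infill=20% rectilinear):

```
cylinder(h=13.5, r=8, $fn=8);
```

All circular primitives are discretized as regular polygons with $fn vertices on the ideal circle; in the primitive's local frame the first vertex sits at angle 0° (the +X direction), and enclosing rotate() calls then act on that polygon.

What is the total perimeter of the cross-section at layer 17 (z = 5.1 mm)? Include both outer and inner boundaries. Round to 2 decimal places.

At z = 5.1 mm: the r=8 cylinder gives a regular 8-gon of circumradius 8 (constant along its height) (perimeter = 2·8·8.000·sin(180°/8) = 48.98 mm). Overall, the cross-section is a single solid region. Total boundary length (outer) = 48.98 mm.

48.98 mm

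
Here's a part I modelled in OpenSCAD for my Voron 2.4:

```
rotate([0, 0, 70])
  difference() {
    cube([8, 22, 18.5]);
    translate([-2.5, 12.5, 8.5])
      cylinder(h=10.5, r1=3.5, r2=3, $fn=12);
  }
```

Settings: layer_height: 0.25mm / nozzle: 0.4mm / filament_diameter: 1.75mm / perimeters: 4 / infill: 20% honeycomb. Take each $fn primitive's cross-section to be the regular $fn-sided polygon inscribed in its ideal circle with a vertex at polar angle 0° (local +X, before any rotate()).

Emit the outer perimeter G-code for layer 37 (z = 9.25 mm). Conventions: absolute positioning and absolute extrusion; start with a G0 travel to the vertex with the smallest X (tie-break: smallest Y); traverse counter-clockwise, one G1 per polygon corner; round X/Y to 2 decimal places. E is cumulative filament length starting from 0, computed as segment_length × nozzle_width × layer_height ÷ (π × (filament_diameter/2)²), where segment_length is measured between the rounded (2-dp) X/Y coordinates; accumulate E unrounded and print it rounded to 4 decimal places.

G0 X-20.67 Y7.52 Z9.25
G1 X-13.84 Y5.04 E0.3021
G1 X-13.20 Y5.34 E0.3315
G1 X-11.42 Y5.18 E0.4058
G1 X-9.95 Y4.15 E0.4804
G1 X-9.65 Y3.51 E0.5098
G1 X0.00 Y0.00 E0.9367
G1 X2.74 Y7.52 E1.2695
G1 X-17.94 Y15.04 E2.1843
G1 X-20.67 Y7.52 E2.5169

At z = 9.25 mm: the cube (footprint 8×22) is included at this height; the cone at (-2.5, 12.5) contributes a regular 12-gon of circumradius 3.464 (interpolated between r1=3.5 and r2=3 at t=0.071); After the difference (first − rest): starting from the 8×22 cube, the cone at (-2.5, 12.5) partially overlaps it — only the 2.79 mm² overlap (of its 36.00 mm²) is removed, clipping the outline — 1 connected region; (rotated 70° about Z; rotation is an isometry so areas/perimeters/island counts are preserved). The outline is a single polygon with 9 vertices. Extrusion per mm of travel: 0.4 × 0.25 / (π × 0.875²) = 0.041575. Accumulating E over each segment gives final E = 2.5169.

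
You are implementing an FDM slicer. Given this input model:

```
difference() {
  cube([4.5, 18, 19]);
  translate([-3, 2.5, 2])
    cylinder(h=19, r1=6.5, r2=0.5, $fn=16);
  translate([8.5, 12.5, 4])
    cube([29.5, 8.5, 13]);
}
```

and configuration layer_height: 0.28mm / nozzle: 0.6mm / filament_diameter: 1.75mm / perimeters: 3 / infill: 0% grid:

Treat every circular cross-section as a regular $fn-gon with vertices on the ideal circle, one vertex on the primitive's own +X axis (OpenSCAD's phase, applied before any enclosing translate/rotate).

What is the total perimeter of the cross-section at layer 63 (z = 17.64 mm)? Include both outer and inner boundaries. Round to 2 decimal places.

At z = 17.64 mm: the 4.5×18 cube contributes its full rectangle (perimeter 45.00 mm); the cone at (-3, 2.5) (r1=6.5→r2=0.5) has section circumradius 1.561 here — a regular 16-gon (perimeter = 2·16·1.561·sin(180°/16) = 9.75 mm); the cube at (8.5, 12.5) is absent (z outside [4, 17]); Subtracting the remaining from the first: starting from the 4.5×18 cube, the cone at (-3, 2.5) misses the remaining region (no effect) — boundary = 45.00 mm. Overall, the cross-section is a single solid region. Total boundary length (outer) = 45.00 mm.

45.00 mm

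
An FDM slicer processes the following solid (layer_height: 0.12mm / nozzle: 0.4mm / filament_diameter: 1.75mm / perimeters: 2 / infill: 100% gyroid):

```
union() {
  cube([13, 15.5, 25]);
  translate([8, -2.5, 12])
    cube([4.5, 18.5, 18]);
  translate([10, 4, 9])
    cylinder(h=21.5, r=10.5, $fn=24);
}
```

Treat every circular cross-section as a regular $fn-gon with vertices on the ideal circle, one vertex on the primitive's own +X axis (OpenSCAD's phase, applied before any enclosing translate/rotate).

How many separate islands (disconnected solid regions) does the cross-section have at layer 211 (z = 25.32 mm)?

1

At z = 25.32 mm: the cube does not reach this height (z outside [0, 25]); the cube at (8, -2.5) is present — its section is the full 4.5×18.5 rectangle; the r=10.5 cylinder at (10, 4) gives a regular 24-gon of circumradius 10.5 (constant along its height); Taking the union: the regions partially overlap (shared area 75.83 mm²), so overlapping operands fuse into one piece — 1 connected region. Overall, the cross-section is a single solid region. Island count = 1.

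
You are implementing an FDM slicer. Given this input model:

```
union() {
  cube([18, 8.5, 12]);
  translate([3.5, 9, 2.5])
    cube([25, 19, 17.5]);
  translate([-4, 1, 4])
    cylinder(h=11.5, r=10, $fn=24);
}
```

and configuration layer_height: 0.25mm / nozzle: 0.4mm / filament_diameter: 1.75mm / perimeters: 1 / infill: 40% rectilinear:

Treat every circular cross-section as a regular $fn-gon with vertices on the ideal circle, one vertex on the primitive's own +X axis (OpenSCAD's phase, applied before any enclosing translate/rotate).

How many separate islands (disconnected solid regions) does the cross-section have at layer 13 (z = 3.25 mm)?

2

At z = 3.25 mm: the cube is present — its section is the full 18×8.5 rectangle; the 25×19 cube at (3.5, 9) contributes its full rectangle; the cylinder at (-4, 1) does not reach this height (z outside [4, 15.5]); Merging all regions: the 2 present regions are separate (no shared area or edge), so areas and boundary lengths simply add and each stays a separate island — 2 connected regions. Overall, the cross-section has 2 separate islands. Island count = 2.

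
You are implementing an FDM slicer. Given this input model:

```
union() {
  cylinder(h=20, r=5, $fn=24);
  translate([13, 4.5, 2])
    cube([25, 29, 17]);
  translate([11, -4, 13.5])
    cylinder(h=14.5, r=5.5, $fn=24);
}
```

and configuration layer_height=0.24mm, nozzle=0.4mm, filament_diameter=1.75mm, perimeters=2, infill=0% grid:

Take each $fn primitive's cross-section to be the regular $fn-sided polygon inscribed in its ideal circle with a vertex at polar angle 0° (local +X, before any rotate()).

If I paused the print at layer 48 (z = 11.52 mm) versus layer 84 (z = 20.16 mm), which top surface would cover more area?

Layer 48 (z = 11.52): the r=5 cylinder contributes a regular 24-gon of circumradius 5 (area = (24/2)·5.000²·sin(360°/24) = 77.65 mm²); the cube at (13, 4.5) is present — its section is the full 25×29 rectangle (area 725.00 mm²); the cylinder at (11, -4) is not intersected at this z (z outside [13.5, 28]); Merging all regions: the 2 present regions are separate (no shared area or edge), so areas and boundary lengths simply add and each stays a separate island — area = 802.65 mm². So its area = 802.65 mm². Layer 84 (z = 20.16): the cylinder is not intersected at this z (z outside [0, 20]); the cube at (13, 4.5) is absent (z outside [2, 19]); the cylinder at (11, -4): section is a regular 24-gon, circumradius r=5.5 (area = (24/2)·5.500²·sin(360°/24) = 93.95 mm²); Combining (union): only the r=5.5 cylinder at (11, -4) is present, so the union is just that shape — area = 93.95 mm². So its area = 93.95 mm². Layer 48 is larger (802.65 vs 93.95 mm²).

layer 48 (z = 11.52 mm)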